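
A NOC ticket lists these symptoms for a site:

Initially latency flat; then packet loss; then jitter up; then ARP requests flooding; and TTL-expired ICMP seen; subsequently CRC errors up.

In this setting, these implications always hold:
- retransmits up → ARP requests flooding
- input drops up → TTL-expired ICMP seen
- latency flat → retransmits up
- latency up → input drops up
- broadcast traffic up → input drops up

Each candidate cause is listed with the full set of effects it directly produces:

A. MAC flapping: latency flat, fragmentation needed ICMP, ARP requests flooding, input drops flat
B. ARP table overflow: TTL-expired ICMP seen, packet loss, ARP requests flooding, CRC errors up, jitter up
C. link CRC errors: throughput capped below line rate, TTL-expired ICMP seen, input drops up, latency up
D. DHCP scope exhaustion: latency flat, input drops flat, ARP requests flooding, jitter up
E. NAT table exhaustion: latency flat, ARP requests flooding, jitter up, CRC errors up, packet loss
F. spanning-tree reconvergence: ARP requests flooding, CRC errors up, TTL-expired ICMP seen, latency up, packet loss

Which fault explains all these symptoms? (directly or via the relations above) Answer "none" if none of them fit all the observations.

For each candidate, compare predicted effects to what was observed:
(A) MAC flapping — latency flat match; packet loss miss; jitter up miss; ARP requests flooding match; TTL-expired ICMP seen miss; CRC errors up miss
(B) ARP table overflow — latency flat miss; packet loss match; jitter up match; ARP requests flooding match; TTL-expired ICMP seen match; CRC errors up match
(C) link CRC errors — latency flat miss; packet loss miss; jitter up miss; ARP requests flooding miss; TTL-expired ICMP seen match; CRC errors up miss
(D) DHCP scope exhaustion — latency flat match; packet loss miss; jitter up match; ARP requests flooding match; TTL-expired ICMP seen miss; CRC errors up miss
(E) NAT table exhaustion — does not account for TTL-expired ICMP seen
(F) spanning-tree reconvergence — latency flat miss; packet loss match; jitter up miss; ARP requests flooding match; TTL-expired ICMP seen match; CRC errors up match
Every candidate fails on at least one observation.

none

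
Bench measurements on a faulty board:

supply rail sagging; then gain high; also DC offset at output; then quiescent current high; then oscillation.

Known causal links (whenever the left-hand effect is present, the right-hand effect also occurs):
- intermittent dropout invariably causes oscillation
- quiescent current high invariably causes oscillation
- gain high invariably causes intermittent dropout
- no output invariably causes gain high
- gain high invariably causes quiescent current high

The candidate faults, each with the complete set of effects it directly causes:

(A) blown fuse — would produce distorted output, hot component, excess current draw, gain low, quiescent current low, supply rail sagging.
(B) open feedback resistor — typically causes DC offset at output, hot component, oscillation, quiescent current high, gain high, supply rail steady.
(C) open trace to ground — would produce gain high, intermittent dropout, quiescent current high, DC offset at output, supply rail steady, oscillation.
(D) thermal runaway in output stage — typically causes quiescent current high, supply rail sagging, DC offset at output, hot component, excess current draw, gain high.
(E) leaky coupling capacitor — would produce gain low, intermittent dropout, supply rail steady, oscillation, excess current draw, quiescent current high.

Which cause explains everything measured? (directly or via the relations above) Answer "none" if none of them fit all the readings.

D

Checking each candidate against the observations:
(A) blown fuse — supply rail sagging match; gain high miss; DC offset at output miss; quiescent current high miss; oscillation miss
(B) open feedback resistor — fails on supply rail sagging (predicts supply rail steady, not supply rail sagging)
(C) open trace to ground — fails on supply rail sagging (predicts supply rail steady, not supply rail sagging)
(D) thermal runaway in output stage — supply rail sagging match; gain high match; DC offset at output match; quiescent current high match; oscillation match (by quiescent current high → oscillation)
(E) leaky coupling capacitor — supply rail sagging miss; gain high miss; DC offset at output miss; quiescent current high match; oscillation match
(D) is the only candidate with no mismatches.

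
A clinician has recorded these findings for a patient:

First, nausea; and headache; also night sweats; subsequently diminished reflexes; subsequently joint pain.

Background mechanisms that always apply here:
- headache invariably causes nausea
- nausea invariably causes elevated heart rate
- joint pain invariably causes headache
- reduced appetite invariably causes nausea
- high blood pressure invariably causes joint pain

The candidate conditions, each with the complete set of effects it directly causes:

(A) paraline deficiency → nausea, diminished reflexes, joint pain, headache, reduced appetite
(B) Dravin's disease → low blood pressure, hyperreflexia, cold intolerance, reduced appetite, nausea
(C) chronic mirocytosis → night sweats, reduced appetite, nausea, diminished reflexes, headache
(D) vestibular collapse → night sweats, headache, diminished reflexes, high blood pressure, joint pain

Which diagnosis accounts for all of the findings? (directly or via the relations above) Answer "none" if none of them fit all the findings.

Testing each hypothesis:
(A) paraline deficiency — nausea yes; headache yes; night sweats NO; diminished reflexes yes; joint pain yes
(B) Dravin's disease — nausea yes; headache NO; night sweats NO; diminished reflexes NO; joint pain NO
(C) chronic mirocytosis — does not account for joint pain
(D) vestibular collapse — accounts for every observation (nausea via headache → nausea)
Only (D) is consistent with every observation.

D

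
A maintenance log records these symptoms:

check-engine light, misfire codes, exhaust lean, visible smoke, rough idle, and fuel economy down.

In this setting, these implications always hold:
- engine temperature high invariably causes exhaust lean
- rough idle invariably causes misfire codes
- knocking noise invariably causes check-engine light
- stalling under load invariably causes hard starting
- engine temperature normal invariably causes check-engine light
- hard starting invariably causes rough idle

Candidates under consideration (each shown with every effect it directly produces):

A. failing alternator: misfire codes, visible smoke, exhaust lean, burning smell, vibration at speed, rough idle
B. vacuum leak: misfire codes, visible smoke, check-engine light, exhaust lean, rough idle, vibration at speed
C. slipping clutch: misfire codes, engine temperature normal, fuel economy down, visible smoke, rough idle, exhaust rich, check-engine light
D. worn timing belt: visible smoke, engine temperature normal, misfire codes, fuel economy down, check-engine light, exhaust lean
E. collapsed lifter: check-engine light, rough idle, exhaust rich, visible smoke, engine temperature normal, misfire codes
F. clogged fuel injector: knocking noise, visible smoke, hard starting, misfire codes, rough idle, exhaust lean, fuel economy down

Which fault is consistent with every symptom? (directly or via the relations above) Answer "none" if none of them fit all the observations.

Testing each hypothesis:
(A) failing alternator — does not account for check-engine light, fuel economy down
(B) vacuum leak — does not account for fuel economy down
(C) slipping clutch — fails on exhaust lean (predicts exhaust rich, not exhaust lean)
(D) worn timing belt — does not account for rough idle
(E) collapsed lifter — fails on exhaust lean, fuel economy down (predicts exhaust rich, not exhaust lean)
(F) clogged fuel injector — check-engine light + (by knocking noise → check-engine light); misfire codes +; exhaust lean +; visible smoke +; rough idle +; fuel economy down +
Only (F) is consistent with every observation.

F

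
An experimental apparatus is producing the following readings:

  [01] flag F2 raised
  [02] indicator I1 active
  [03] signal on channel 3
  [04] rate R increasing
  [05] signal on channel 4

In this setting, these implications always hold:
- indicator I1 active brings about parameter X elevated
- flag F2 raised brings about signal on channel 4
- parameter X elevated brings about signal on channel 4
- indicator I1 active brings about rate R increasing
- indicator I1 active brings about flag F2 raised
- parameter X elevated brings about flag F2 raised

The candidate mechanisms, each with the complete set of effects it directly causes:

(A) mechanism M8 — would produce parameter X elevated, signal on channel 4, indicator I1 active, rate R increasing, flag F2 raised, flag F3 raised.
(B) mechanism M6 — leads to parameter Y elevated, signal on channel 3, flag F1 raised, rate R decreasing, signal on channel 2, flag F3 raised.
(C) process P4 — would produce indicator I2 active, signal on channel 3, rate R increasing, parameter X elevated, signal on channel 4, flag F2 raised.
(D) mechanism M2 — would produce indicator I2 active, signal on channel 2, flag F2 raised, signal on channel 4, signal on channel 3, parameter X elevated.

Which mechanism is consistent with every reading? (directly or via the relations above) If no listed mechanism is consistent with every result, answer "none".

Checking each candidate against the observations:
(A) mechanism M8 — flag F2 raised match; indicator I1 active match; signal on channel 3 miss; rate R increasing match; signal on channel 4 match
(B) mechanism M6 — flag F2 raised miss; indicator I1 active miss; signal on channel 3 match; rate R increasing miss; signal on channel 4 miss
(C) process P4 — does not account for indicator I1 active
(D) mechanism M2 — flag F2 raised match; indicator I1 active miss; signal on channel 3 match; rate R increasing miss; signal on channel 4 match
No candidate is consistent with all observations.

none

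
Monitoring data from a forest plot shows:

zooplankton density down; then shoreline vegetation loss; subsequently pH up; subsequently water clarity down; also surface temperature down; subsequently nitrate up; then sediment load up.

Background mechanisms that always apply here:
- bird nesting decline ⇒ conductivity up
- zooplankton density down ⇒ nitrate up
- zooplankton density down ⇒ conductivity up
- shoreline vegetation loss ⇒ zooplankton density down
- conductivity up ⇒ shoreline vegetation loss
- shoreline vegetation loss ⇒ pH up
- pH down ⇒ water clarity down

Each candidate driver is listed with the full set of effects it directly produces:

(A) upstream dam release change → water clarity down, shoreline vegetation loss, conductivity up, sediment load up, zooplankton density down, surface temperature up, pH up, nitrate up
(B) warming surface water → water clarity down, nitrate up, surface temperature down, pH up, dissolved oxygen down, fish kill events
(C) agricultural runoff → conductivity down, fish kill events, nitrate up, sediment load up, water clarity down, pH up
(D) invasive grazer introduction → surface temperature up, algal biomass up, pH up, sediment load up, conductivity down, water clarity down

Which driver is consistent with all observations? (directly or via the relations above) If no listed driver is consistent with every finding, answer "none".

For each candidate, compare predicted effects to what was observed:
(A) upstream dam release change — fails on surface temperature down (predicts surface temperature up, not surface temperature down)
(B) warming surface water — zooplankton density down -; shoreline vegetation loss -; pH up +; water clarity down +; surface temperature down +; nitrate up +; sediment load up -
(C) agricultural runoff — does not account for zooplankton density down, shoreline vegetation loss, surface temperature down
(D) invasive grazer introduction — zooplankton density down -; shoreline vegetation loss -; pH up +; water clarity down +; surface temperature down -; nitrate up -; sediment load up +
None of the listed candidates fits everything.

none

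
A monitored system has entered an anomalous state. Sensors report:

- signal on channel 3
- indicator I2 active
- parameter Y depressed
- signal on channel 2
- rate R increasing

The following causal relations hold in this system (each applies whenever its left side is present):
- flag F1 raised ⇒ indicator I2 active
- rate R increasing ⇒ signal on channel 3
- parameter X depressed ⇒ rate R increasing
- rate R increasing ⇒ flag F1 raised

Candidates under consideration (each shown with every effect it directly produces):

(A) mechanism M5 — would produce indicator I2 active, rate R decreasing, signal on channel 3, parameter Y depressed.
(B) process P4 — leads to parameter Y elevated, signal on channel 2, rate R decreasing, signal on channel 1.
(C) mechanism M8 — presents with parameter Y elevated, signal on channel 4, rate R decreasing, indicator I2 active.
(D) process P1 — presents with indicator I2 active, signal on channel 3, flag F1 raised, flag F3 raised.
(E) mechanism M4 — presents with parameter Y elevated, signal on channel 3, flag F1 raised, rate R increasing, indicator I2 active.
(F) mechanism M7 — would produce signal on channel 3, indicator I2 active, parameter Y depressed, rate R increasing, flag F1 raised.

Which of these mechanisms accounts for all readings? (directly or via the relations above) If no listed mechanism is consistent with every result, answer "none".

Testing each hypothesis:
(A) mechanism M5 — signal on channel 3 +; indicator I2 active +; parameter Y depressed +; signal on channel 2 -; rate R increasing -
(B) process P4 — signal on channel 3 -; indicator I2 active -; parameter Y depressed -; signal on channel 2 +; rate R increasing -
(C) mechanism M8 — fails on signal on channel 3, parameter Y depressed, signal on channel 2, rate R increasing (predicts parameter Y elevated, not parameter Y depressed; predicts rate R decreasing, not rate R increasing)
(D) process P1 — does not account for parameter Y depressed, signal on channel 2, rate R increasing
(E) mechanism M4 — fails on parameter Y depressed, signal on channel 2 (predicts parameter Y elevated, not parameter Y depressed)
(F) mechanism M7 — signal on channel 3 +; indicator I2 active +; parameter Y depressed +; signal on channel 2 -; rate R increasing +
None of the listed candidates fits everything.

none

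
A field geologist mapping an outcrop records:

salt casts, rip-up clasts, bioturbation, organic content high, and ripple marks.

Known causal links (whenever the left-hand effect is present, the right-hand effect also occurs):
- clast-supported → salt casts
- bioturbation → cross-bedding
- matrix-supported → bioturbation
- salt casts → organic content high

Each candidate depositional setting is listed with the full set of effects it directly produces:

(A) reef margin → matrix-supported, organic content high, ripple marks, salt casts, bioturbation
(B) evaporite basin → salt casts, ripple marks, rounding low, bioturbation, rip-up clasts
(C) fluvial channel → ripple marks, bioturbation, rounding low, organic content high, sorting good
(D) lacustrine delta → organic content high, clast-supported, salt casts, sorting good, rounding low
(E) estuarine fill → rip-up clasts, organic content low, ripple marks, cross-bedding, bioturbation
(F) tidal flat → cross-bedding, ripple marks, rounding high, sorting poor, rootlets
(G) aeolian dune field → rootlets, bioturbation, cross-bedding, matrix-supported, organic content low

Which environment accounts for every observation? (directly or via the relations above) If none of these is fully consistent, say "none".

Per-candidate check:
(A) reef margin — salt casts ✓; rip-up clasts ✗; bioturbation ✓; organic content high ✓; ripple marks ✓
(B) evaporite basin — accounts for every observation (organic content high through salt casts → organic content high)
(C) fluvial channel — salt casts ✗; rip-up clasts ✗; bioturbation ✓; organic content high ✓; ripple marks ✓
(D) lacustrine delta — does not account for rip-up clasts, bioturbation, ripple marks
(E) estuarine fill — fails on salt casts, organic content high (predicts organic content low, not organic content high)
(F) tidal flat — does not account for salt casts, rip-up clasts, bioturbation, organic content high
(G) aeolian dune field — fails on salt casts, rip-up clasts, organic content high, ripple marks (predicts organic content low, not organic content high)
Only (B) is consistent with every observation.

B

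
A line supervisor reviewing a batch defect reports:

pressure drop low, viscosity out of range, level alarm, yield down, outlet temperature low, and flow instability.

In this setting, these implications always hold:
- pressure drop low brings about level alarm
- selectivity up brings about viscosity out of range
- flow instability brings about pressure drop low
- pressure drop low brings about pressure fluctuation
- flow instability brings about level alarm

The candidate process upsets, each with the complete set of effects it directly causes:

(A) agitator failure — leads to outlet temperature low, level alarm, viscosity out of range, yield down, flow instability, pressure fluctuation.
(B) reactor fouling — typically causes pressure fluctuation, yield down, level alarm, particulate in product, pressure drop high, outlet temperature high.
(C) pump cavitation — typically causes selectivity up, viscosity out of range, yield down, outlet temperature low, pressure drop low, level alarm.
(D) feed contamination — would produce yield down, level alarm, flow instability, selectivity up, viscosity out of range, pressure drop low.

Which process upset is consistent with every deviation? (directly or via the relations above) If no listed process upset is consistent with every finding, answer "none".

A

Testing each hypothesis:
(A) agitator failure — accounts for every observation (pressure drop low through flow instability → pressure drop low)
(B) reactor fouling — fails on pressure drop low, viscosity out of range, outlet temperature low, flow instability (predicts pressure drop high, not pressure drop low; predicts outlet temperature high, not outlet temperature low)
(C) pump cavitation — does not account for flow instability
(D) feed contamination — pressure drop low +; viscosity out of range +; level alarm +; yield down +; outlet temperature low -; flow instability +
(A) alone accounts for all the evidence.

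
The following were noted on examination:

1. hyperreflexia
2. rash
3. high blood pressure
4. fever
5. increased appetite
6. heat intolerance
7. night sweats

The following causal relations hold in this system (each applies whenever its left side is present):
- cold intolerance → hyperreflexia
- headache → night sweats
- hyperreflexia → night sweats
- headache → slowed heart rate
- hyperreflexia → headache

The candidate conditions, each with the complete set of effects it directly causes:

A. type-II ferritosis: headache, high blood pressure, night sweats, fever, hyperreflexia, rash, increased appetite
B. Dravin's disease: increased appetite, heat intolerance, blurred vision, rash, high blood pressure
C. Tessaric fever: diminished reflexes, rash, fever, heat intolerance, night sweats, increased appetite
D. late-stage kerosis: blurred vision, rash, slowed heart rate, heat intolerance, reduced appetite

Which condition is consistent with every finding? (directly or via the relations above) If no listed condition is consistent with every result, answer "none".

Testing each hypothesis:
(A) type-II ferritosis — hyperreflexia ✓; rash ✓; high blood pressure ✓; fever ✓; increased appetite ✓; heat intolerance ✗; night sweats ✓
(B) Dravin's disease — does not account for hyperreflexia, fever, night sweats
(C) Tessaric fever — hyperreflexia ✗; rash ✓; high blood pressure ✗; fever ✓; increased appetite ✓; heat intolerance ✓; night sweats ✓
(D) late-stage kerosis — fails on hyperreflexia, high blood pressure, fever, increased appetite, night sweats (predicts reduced appetite, not increased appetite)
Every candidate fails on at least one observation.

none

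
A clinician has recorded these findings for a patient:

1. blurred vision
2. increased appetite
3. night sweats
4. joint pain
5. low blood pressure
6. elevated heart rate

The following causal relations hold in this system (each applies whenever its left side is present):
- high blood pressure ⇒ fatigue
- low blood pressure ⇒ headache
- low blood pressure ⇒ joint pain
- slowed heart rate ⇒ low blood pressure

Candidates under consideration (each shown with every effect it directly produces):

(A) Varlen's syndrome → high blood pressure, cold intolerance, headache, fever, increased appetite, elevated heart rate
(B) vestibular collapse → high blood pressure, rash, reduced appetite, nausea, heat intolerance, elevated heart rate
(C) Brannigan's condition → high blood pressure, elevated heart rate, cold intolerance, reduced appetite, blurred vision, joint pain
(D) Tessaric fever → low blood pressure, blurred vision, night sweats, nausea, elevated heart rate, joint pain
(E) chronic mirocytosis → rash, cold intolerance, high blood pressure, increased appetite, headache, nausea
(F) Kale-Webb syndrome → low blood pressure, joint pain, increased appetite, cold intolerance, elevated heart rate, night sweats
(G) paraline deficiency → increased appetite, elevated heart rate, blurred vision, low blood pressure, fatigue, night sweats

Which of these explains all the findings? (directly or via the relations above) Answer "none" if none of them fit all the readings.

Per-candidate check:
(A) Varlen's syndrome — fails on blurred vision, night sweats, joint pain, low blood pressure (predicts high blood pressure, not low blood pressure)
(B) vestibular collapse — blurred vision NO; increased appetite NO; night sweats NO; joint pain NO; low blood pressure NO; elevated heart rate yes
(C) Brannigan's condition — blurred vision yes; increased appetite NO; night sweats NO; joint pain yes; low blood pressure NO; elevated heart rate yes
(D) Tessaric fever — does not account for increased appetite
(E) chronic mirocytosis — fails on blurred vision, night sweats, joint pain, low blood pressure, elevated heart rate (predicts high blood pressure, not low blood pressure)
(F) Kale-Webb syndrome — does not account for blurred vision
(G) paraline deficiency — blurred vision yes; increased appetite yes; night sweats yes; joint pain yes (by low blood pressure → joint pain); low blood pressure yes; elevated heart rate yes
Only (G) is consistent with every observation.

G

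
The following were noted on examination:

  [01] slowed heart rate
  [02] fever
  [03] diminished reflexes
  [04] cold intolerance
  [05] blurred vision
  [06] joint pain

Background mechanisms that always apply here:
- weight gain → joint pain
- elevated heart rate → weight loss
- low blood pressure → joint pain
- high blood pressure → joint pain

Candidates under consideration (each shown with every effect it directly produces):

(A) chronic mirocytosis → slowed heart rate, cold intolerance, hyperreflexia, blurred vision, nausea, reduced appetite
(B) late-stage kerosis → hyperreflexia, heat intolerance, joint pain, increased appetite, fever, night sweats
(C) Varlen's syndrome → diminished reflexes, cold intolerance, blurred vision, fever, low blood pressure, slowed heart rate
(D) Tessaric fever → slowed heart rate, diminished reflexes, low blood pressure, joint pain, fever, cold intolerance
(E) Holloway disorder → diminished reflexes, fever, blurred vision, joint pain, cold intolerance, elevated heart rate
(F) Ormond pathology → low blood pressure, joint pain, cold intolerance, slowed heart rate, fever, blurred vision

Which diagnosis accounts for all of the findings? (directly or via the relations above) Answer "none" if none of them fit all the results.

For each candidate, compare predicted effects to what was observed:
(A) chronic mirocytosis — fails on fever, diminished reflexes, joint pain (predicts hyperreflexia, not diminished reflexes)
(B) late-stage kerosis — slowed heart rate -; fever +; diminished reflexes -; cold intolerance -; blurred vision -; joint pain +
(C) Varlen's syndrome — slowed heart rate +; fever +; diminished reflexes +; cold intolerance +; blurred vision +; joint pain + (through low blood pressure → joint pain)
(D) Tessaric fever — slowed heart rate +; fever +; diminished reflexes +; cold intolerance +; blurred vision -; joint pain +
(E) Holloway disorder — slowed heart rate -; fever +; diminished reflexes +; cold intolerance +; blurred vision +; joint pain +
(F) Ormond pathology — slowed heart rate +; fever +; diminished reflexes -; cold intolerance +; blurred vision +; joint pain +
(C) alone accounts for all the evidence.

C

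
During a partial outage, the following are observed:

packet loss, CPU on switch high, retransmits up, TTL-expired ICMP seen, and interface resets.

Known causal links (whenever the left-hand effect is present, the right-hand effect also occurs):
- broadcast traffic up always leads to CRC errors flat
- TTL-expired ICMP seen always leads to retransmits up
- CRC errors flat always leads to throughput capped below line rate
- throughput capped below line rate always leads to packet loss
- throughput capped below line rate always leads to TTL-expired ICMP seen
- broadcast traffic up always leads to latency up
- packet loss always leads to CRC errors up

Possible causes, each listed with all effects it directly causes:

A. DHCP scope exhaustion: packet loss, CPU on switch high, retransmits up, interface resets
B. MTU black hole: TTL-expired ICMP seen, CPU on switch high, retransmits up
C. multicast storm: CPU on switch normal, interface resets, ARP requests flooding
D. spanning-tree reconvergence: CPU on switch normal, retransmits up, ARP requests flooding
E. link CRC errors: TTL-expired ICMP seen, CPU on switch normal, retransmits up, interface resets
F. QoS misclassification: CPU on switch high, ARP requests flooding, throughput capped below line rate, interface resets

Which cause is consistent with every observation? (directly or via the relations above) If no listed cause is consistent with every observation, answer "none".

F

Checking each candidate against the observations:
(A) DHCP scope exhaustion — packet loss +; CPU on switch high +; retransmits up +; TTL-expired ICMP seen -; interface resets +
(B) MTU black hole — does not account for packet loss, interface resets
(C) multicast storm — fails on packet loss, CPU on switch high, retransmits up, TTL-expired ICMP seen (predicts CPU on switch normal, not CPU on switch high)
(D) spanning-tree reconvergence — fails on packet loss, CPU on switch high, TTL-expired ICMP seen, interface resets (predicts CPU on switch normal, not CPU on switch high)
(E) link CRC errors — fails on packet loss, CPU on switch high (predicts CPU on switch normal, not CPU on switch high)
(F) QoS misclassification — packet loss + (by throughput capped below line rate → packet loss); CPU on switch high +; retransmits up + (by throughput capped below line rate → TTL-expired ICMP seen → retransmits up); TTL-expired ICMP seen + (by throughput capped below line rate → TTL-expired ICMP seen); interface resets +
Only (F) is consistent with every observation.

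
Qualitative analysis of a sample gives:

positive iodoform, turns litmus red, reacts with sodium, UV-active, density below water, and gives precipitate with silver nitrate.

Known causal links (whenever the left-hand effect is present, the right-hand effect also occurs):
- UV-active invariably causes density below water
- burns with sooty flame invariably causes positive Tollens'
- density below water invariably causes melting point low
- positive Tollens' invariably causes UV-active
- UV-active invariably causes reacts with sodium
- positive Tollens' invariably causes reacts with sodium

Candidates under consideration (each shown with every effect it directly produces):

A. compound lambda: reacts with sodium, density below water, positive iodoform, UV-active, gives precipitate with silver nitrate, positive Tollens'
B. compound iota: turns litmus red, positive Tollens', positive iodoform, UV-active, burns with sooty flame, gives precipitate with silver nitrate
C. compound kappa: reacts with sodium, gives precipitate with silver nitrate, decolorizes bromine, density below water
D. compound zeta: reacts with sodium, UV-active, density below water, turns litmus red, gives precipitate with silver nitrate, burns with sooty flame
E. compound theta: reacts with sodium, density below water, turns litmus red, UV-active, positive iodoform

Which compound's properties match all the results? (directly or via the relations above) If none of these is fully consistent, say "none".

For each candidate, compare predicted effects to what was observed:
(A) compound lambda — does not account for turns litmus red
(B) compound iota — accounts for every observation (reacts with sodium via positive Tollens' → reacts with sodium)
(C) compound kappa — does not account for positive iodoform, turns litmus red, UV-active
(D) compound zeta — positive iodoform ✗; turns litmus red ✓; reacts with sodium ✓; UV-active ✓; density below water ✓; gives precipitate with silver nitrate ✓
(E) compound theta — does not account for gives precipitate with silver nitrate
Only (B) is consistent with every observation.

B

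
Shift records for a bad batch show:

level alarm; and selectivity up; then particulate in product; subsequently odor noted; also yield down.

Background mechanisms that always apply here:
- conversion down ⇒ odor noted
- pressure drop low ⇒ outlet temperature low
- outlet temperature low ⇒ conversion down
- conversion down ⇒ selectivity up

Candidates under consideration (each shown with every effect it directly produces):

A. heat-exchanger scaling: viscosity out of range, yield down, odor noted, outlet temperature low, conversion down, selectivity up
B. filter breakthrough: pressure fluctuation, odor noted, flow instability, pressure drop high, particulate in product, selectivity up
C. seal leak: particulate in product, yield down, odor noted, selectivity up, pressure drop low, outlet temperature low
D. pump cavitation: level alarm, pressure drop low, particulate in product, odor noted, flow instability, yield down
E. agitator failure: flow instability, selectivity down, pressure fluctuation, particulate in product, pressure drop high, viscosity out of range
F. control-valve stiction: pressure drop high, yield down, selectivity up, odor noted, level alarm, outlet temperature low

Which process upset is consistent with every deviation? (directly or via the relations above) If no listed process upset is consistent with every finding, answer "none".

D

Per-candidate check:
(A) heat-exchanger scaling — level alarm NO; selectivity up yes; particulate in product NO; odor noted yes; yield down yes
(B) filter breakthrough — level alarm NO; selectivity up yes; particulate in product yes; odor noted yes; yield down NO
(C) seal leak — level alarm NO; selectivity up yes; particulate in product yes; odor noted yes; yield down yes
(D) pump cavitation — accounts for every observation (selectivity up by pressure drop low → outlet temperature low → conversion down → selectivity up)
(E) agitator failure — level alarm NO; selectivity up NO; particulate in product yes; odor noted NO; yield down NO
(F) control-valve stiction — level alarm yes; selectivity up yes; particulate in product NO; odor noted yes; yield down yes
(D) is the only candidate with no mismatches.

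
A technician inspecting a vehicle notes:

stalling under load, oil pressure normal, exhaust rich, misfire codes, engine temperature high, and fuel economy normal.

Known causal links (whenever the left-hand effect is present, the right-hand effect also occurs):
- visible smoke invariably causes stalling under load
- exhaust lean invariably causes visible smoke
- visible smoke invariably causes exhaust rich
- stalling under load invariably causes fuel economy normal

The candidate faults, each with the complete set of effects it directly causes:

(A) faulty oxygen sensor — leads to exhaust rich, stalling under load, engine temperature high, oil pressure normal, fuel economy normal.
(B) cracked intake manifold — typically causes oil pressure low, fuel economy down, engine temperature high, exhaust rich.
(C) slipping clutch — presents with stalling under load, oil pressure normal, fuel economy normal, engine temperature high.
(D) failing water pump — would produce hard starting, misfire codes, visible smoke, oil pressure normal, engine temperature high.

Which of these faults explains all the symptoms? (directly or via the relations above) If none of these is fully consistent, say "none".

Per-candidate check:
(A) faulty oxygen sensor — does not account for misfire codes
(B) cracked intake manifold — stalling under load NO; oil pressure normal NO; exhaust rich yes; misfire codes NO; engine temperature high yes; fuel economy normal NO
(C) slipping clutch — stalling under load yes; oil pressure normal yes; exhaust rich NO; misfire codes NO; engine temperature high yes; fuel economy normal yes
(D) failing water pump — stalling under load yes (through visible smoke → stalling under load); oil pressure normal yes; exhaust rich yes (through visible smoke → exhaust rich); misfire codes yes; engine temperature high yes; fuel economy normal yes (through visible smoke → stalling under load → fuel economy normal)
Only (D) is consistent with every observation.

D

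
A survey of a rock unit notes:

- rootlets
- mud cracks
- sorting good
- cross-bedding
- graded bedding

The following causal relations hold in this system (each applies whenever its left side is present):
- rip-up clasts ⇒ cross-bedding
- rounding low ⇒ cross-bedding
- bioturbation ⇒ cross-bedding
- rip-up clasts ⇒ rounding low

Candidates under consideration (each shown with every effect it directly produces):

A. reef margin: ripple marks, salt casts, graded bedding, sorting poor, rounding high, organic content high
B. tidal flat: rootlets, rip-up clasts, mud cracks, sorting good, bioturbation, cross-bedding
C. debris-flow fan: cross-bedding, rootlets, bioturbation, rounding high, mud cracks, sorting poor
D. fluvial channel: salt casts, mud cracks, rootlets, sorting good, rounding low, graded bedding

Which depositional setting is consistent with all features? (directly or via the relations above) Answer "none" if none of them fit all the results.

Per-candidate check:
(A) reef margin — rootlets NO; mud cracks NO; sorting good NO; cross-bedding NO; graded bedding yes
(B) tidal flat — does not account for graded bedding
(C) debris-flow fan — rootlets yes; mud cracks yes; sorting good NO; cross-bedding yes; graded bedding NO
(D) fluvial channel — rootlets yes; mud cracks yes; sorting good yes; cross-bedding yes (via rounding low → cross-bedding); graded bedding yes
(D) alone accounts for all the evidence.

D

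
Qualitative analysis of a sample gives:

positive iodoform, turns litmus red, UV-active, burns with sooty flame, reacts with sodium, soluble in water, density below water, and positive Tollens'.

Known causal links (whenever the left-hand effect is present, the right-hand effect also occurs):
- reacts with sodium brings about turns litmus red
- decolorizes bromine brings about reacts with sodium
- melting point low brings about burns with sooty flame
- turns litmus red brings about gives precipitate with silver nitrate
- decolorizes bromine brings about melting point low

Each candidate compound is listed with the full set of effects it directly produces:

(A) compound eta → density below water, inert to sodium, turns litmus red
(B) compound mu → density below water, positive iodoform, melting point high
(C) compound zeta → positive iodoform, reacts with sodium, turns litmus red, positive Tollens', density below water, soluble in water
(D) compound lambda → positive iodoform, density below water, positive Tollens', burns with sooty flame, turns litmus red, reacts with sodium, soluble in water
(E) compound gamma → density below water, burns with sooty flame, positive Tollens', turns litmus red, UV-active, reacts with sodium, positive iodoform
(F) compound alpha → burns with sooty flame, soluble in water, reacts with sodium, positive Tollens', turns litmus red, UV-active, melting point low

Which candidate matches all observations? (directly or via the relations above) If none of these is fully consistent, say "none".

none

For each candidate, compare predicted effects to what was observed:
(A) compound eta — positive iodoform miss; turns litmus red match; UV-active miss; burns with sooty flame miss; reacts with sodium miss; soluble in water miss; density below water match; positive Tollens' miss
(B) compound mu — does not account for turns litmus red, UV-active, burns with sooty flame, reacts with sodium, soluble in water, positive Tollens'
(C) compound zeta — positive iodoform match; turns litmus red match; UV-active miss; burns with sooty flame miss; reacts with sodium match; soluble in water match; density below water match; positive Tollens' match
(D) compound lambda — does not account for UV-active
(E) compound gamma — does not account for soluble in water
(F) compound alpha — does not account for positive iodoform, density below water
No candidate is consistent with all observations.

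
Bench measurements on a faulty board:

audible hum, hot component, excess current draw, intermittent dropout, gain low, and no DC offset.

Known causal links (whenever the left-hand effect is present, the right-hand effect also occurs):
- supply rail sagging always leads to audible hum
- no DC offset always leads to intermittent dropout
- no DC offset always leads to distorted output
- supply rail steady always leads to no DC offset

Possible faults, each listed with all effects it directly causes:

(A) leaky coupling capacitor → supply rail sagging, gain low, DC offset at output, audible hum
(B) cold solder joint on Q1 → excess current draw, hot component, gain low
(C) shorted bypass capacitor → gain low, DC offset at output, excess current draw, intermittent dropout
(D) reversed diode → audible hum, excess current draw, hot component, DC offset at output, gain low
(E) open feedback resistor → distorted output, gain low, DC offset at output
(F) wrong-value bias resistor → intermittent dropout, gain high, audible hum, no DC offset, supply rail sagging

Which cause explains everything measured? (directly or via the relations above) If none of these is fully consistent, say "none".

none

Checking each candidate against the observations:
(A) leaky coupling capacitor — fails on hot component, excess current draw, intermittent dropout, no DC offset (predicts DC offset at output, not no DC offset)
(B) cold solder joint on Q1 — audible hum -; hot component +; excess current draw +; intermittent dropout -; gain low +; no DC offset -
(C) shorted bypass capacitor — audible hum -; hot component -; excess current draw +; intermittent dropout +; gain low +; no DC offset -
(D) reversed diode — fails on intermittent dropout, no DC offset (predicts DC offset at output, not no DC offset)
(E) open feedback resistor — fails on audible hum, hot component, excess current draw, intermittent dropout, no DC offset (predicts DC offset at output, not no DC offset)
(F) wrong-value bias resistor — fails on hot component, excess current draw, gain low (predicts gain high, not gain low)
Every candidate fails on at least one observation.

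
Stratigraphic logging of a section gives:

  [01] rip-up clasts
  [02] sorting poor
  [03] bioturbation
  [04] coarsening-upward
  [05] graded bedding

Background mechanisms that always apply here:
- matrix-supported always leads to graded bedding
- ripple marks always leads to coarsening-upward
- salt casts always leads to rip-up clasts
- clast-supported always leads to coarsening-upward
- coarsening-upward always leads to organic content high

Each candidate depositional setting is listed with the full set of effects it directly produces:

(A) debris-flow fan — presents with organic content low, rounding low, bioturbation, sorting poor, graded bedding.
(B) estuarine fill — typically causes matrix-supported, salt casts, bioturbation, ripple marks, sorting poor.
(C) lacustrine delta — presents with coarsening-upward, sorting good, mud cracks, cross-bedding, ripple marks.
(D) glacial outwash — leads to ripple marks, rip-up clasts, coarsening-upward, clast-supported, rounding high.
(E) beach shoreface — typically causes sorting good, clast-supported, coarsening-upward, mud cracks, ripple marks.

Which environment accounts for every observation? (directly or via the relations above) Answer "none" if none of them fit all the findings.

Per-candidate check:
(A) debris-flow fan — does not account for rip-up clasts, coarsening-upward
(B) estuarine fill — accounts for every observation (rip-up clasts via salt casts → rip-up clasts)
(C) lacustrine delta — rip-up clasts miss; sorting poor miss; bioturbation miss; coarsening-upward match; graded bedding miss
(D) glacial outwash — does not account for sorting poor, bioturbation, graded bedding
(E) beach shoreface — rip-up clasts miss; sorting poor miss; bioturbation miss; coarsening-upward match; graded bedding miss
Only (B) is consistent with every observation.

B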